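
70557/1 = 70557 = 70557.00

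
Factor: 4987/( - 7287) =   -  3^(-1)*7^(  -  1)*347^( - 1 )*4987^1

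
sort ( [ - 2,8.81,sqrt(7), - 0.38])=[ - 2, - 0.38,sqrt ( 7 ), 8.81 ] 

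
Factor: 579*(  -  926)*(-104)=2^4*3^1*13^1 * 193^1*463^1= 55760016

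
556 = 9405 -8849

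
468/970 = 234/485  =  0.48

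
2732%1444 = 1288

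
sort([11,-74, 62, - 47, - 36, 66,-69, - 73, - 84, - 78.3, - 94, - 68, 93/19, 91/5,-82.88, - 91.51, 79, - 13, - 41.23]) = [ - 94,  -  91.51,  -  84, - 82.88, - 78.3, -74 , - 73, - 69, - 68,  -  47, - 41.23 , - 36, - 13, 93/19, 11, 91/5, 62,66,79]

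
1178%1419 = 1178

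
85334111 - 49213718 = 36120393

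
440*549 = 241560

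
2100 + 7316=9416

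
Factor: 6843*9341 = 3^1* 2281^1 * 9341^1 = 63920463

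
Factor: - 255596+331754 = 2^1 * 3^2*4231^1 = 76158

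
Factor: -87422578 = - 2^1*41^1 *109^1*9781^1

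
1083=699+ 384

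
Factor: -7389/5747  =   - 9/7 = -3^2*7^( - 1)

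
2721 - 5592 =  - 2871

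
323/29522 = 323/29522 = 0.01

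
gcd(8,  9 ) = 1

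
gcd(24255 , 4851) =4851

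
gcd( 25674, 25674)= 25674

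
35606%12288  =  11030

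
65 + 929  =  994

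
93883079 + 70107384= 163990463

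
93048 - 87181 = 5867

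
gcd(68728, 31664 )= 8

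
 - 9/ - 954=1/106 =0.01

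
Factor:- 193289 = -283^1*683^1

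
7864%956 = 216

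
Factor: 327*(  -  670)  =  -2^1*3^1*5^1*67^1*109^1 = -219090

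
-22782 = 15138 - 37920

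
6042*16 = 96672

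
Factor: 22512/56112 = 67^1 * 167^( - 1 )  =  67/167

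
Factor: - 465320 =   -  2^3*5^1*11633^1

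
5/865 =1/173 = 0.01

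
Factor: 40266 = 2^1*3^2*2237^1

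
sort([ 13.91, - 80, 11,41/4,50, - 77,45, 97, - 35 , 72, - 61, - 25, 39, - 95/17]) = [ - 80,-77, - 61, - 35, - 25, - 95/17, 41/4, 11,13.91,39, 45,50, 72,97]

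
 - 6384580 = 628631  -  7013211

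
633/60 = 211/20 = 10.55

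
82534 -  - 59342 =141876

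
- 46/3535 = - 46/3535 = - 0.01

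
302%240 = 62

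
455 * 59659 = 27144845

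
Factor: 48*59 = 2^4* 3^1*59^1 = 2832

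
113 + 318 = 431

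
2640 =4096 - 1456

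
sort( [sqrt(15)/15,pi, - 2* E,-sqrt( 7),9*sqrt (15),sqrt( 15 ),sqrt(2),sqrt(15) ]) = [-2  *E,-sqrt ( 7 ), sqrt( 15 ) /15,sqrt( 2), pi,sqrt( 15),sqrt(15 ),9*sqrt(  15)]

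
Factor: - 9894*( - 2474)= 24477756= 2^2*3^1*17^1*97^1 * 1237^1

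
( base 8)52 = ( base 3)1120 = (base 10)42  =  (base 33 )19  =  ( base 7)60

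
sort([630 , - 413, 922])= [ - 413 , 630,922] 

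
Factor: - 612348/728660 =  - 153087/182165 = - 3^1*5^ ( - 1)*11^1*4639^1*36433^( - 1 ) 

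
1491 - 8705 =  - 7214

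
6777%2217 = 126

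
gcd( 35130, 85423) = 1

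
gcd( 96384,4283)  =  1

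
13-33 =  - 20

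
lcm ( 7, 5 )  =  35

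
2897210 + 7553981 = 10451191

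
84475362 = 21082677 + 63392685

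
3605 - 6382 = -2777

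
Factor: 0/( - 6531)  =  0 = 0^1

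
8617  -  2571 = 6046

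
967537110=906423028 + 61114082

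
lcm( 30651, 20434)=61302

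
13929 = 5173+8756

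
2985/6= 497+1/2  =  497.50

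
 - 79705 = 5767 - 85472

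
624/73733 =624/73733 = 0.01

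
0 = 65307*0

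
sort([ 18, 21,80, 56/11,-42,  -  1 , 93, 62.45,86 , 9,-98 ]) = [ - 98 ,-42,-1,  56/11, 9,18 , 21,62.45,80, 86,93 ] 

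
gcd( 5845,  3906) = 7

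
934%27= 16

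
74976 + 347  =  75323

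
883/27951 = 883/27951=0.03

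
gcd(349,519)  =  1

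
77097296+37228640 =114325936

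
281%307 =281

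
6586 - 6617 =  - 31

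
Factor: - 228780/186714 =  - 2^1*5^1*11^ ( - 1 )*23^( - 1)*31^1 = -  310/253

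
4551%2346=2205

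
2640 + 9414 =12054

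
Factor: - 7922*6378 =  - 2^2*3^1*17^1 *233^1*1063^1= - 50526516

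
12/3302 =6/1651 = 0.00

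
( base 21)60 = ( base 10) 126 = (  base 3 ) 11200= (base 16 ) 7E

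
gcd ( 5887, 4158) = 7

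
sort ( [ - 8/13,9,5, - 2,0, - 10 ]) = [ - 10,-2, - 8/13, 0,5, 9 ] 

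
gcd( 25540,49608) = 4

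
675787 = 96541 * 7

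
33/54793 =33/54793= 0.00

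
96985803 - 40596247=56389556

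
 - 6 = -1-5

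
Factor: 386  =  2^1  *193^1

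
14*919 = 12866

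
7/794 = 7/794 = 0.01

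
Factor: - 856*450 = -385200 = - 2^4*3^2*5^2*107^1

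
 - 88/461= -1 + 373/461 = - 0.19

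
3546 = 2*1773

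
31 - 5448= - 5417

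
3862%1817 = 228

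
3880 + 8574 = 12454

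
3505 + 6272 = 9777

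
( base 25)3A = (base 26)37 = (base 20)45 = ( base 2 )1010101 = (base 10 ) 85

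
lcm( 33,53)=1749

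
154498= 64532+89966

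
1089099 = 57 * 19107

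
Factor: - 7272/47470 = -2^2*3^2*5^( - 1) *47^( - 1 ) = - 36/235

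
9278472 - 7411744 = 1866728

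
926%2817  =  926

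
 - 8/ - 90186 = 4/45093  =  0.00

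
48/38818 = 24/19409= 0.00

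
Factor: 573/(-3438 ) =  -1/6 = - 2^(-1)*3^(-1 ) 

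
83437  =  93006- 9569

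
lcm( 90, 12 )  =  180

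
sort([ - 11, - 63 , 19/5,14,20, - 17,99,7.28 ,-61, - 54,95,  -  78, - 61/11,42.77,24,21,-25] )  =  [ - 78, - 63, - 61, -54, - 25, - 17,-11, - 61/11, 19/5, 7.28,14, 20, 21, 24, 42.77,95,  99]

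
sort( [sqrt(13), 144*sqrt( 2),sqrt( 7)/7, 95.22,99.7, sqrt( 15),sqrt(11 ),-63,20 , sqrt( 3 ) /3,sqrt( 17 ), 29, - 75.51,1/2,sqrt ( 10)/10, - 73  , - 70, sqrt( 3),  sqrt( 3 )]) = [ - 75.51, - 73 , - 70, - 63,sqrt( 10)/10, sqrt(7) /7, 1/2, sqrt(3) /3  ,  sqrt( 3 ), sqrt ( 3), sqrt( 11), sqrt(13),sqrt( 15), sqrt( 17), 20,29, 95.22 , 99.7,144*sqrt( 2)]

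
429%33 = 0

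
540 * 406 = 219240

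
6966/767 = 9+63/767 = 9.08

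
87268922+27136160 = 114405082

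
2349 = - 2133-- 4482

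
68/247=68/247 = 0.28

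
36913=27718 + 9195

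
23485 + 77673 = 101158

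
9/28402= 9/28402 = 0.00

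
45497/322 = 141 + 95/322  =  141.30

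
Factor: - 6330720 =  - 2^5*3^1*5^1*11^2*109^1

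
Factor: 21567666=2^1*3^1*491^1*7321^1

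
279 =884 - 605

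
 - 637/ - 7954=637/7954 = 0.08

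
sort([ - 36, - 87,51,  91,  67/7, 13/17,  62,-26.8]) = [ - 87, - 36, - 26.8,  13/17,  67/7,51,62,  91]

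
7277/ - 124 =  - 7277/124  =  - 58.69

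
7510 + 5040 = 12550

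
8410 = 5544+2866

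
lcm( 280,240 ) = 1680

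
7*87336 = 611352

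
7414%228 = 118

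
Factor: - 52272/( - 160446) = 2^3*3^2*13^(-1)*17^( - 1) = 72/221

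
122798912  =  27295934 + 95502978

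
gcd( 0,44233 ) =44233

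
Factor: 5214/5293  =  66/67 = 2^1*3^1*11^1*67^(  -  1 )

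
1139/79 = 1139/79 = 14.42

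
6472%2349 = 1774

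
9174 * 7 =64218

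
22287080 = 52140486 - 29853406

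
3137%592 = 177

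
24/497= 24/497 = 0.05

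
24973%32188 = 24973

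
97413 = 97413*1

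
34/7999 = 34/7999 =0.00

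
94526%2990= 1836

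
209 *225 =47025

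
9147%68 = 35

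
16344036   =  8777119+7566917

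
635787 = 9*70643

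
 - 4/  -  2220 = 1/555  =  0.00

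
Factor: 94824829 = 11^1*151^1*57089^1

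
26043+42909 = 68952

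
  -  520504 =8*( - 65063)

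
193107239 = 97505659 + 95601580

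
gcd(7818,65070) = 6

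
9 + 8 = 17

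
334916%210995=123921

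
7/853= 7/853 = 0.01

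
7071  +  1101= 8172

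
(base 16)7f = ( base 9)151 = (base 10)127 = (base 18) 71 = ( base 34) 3P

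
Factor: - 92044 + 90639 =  - 5^1*281^1 = -1405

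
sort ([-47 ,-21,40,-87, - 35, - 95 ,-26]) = [ - 95,-87  , - 47, - 35 , - 26,  -  21, 40]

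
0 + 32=32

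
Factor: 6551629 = 7^1*197^1*4751^1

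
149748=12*12479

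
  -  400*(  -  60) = 24000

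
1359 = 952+407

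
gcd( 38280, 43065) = 4785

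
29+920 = 949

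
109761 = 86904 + 22857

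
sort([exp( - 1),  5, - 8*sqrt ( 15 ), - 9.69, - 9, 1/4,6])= [ - 8*sqrt(15), - 9.69, - 9 , 1/4, exp( - 1), 5, 6 ]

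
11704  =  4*2926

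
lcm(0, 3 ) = 0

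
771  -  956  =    -  185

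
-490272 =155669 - 645941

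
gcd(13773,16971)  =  3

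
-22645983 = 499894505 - 522540488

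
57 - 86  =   - 29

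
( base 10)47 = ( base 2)101111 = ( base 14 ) 35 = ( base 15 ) 32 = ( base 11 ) 43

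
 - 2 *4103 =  - 8206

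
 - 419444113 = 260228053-679672166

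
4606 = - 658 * ( - 7)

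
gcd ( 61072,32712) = 8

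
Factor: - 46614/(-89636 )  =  23307/44818= 2^( - 1)*3^1*17^1 * 457^1*22409^(-1 )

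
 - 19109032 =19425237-38534269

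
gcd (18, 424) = 2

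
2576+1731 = 4307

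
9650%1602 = 38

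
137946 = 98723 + 39223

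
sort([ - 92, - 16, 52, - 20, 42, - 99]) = [ - 99, - 92, - 20, - 16,  42, 52 ] 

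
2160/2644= 540/661 = 0.82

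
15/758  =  15/758 = 0.02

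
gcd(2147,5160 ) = 1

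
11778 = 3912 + 7866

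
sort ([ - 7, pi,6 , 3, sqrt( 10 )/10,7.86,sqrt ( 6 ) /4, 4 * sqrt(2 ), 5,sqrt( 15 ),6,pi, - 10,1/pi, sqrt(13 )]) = [  -  10, - 7,  sqrt(10 )/10,  1/pi,sqrt(6)/4 , 3,pi,pi,sqrt( 13),sqrt(15),5,4*sqrt( 2),6,6,7.86]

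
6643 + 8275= 14918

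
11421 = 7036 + 4385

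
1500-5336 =  -  3836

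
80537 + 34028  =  114565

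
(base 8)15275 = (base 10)6845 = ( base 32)6lt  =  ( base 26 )A37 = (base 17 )16bb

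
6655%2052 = 499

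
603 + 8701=9304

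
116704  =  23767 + 92937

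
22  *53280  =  1172160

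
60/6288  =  5/524 =0.01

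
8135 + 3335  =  11470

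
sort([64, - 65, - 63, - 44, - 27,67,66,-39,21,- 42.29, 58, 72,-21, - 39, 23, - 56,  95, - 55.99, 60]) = [ - 65, - 63, - 56, - 55.99, - 44, - 42.29, - 39, - 39,-27, - 21, 21,23,58,60, 64, 66, 67, 72, 95] 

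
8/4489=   8/4489 =0.00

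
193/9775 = 193/9775 = 0.02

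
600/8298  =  100/1383 = 0.07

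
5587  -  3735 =1852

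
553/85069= 553/85069 = 0.01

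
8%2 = 0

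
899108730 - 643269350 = 255839380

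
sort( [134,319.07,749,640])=[ 134,  319.07,640,  749]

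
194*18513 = 3591522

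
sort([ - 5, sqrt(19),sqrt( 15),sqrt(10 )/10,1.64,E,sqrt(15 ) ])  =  [ - 5,sqrt(10 )/10, 1.64,E, sqrt(15),sqrt( 15),sqrt( 19)]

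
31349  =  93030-61681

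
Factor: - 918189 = - 3^3*31^1*1097^1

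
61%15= 1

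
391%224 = 167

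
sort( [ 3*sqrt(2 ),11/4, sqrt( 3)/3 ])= [ sqrt( 3)/3, 11/4, 3*sqrt(2) ] 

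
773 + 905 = 1678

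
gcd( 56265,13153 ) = 1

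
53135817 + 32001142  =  85136959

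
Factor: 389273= 389273^1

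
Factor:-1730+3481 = 1751= 17^1*103^1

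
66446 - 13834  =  52612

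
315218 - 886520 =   -  571302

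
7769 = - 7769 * ( - 1 ) 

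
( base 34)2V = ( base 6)243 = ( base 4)1203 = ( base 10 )99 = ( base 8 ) 143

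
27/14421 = 9/4807  =  0.00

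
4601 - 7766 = -3165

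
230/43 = 5+15/43 = 5.35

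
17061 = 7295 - - 9766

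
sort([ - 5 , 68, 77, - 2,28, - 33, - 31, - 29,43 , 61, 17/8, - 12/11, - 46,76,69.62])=[ - 46,  -  33,  -  31 , - 29, - 5, - 2, - 12/11,17/8 , 28 , 43 , 61, 68, 69.62,76,77]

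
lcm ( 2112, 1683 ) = 107712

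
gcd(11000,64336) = 8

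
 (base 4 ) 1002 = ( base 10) 66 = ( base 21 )33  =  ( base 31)24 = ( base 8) 102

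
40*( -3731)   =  -149240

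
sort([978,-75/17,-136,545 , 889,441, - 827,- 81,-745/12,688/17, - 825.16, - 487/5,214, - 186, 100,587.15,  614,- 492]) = [ - 827,  -  825.16, - 492,  -  186, - 136,-487/5, - 81, - 745/12,-75/17, 688/17,100,214,441,545,587.15,614, 889,978]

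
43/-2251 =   -  1+2208/2251 = - 0.02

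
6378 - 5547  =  831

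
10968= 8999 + 1969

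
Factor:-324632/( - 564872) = 7^( - 1 ) * 17^1 *31^1 * 131^( - 1)= 527/917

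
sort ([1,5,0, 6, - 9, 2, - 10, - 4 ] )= [ - 10 , - 9,-4, 0 , 1,  2, 5, 6]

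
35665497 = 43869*813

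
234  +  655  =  889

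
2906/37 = 2906/37 = 78.54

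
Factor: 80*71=2^4 * 5^1*71^1 = 5680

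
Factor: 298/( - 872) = - 149/436 = - 2^( - 2 )*109^(-1)*149^1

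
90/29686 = 45/14843= 0.00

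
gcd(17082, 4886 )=2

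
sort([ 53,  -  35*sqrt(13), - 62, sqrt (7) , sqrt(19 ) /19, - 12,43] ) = [ - 35*sqrt(13) , - 62, - 12, sqrt( 19)/19, sqrt(7), 43,53]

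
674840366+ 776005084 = 1450845450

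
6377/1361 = 4 + 933/1361 = 4.69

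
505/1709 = 505/1709 = 0.30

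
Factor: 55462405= 5^1*211^1*52571^1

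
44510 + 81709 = 126219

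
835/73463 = 835/73463 = 0.01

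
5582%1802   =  176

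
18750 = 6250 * 3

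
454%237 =217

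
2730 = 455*6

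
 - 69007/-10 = 69007/10 = 6900.70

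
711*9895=7035345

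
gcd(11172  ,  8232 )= 588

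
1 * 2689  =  2689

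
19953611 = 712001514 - 692047903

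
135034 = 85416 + 49618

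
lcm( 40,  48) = 240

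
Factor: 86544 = 2^4 *3^2 * 601^1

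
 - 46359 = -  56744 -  - 10385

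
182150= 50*3643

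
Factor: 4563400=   2^3*5^2*22817^1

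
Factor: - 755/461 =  - 5^1* 151^1  *461^( - 1)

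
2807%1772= 1035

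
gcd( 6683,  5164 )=1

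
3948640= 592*6670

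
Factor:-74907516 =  - 2^2*3^1  *  167^1*37379^1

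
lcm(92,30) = 1380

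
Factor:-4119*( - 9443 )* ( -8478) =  - 2^1*3^4*7^1*19^1 * 71^1*157^1*1373^1 = - 329757888726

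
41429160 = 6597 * 6280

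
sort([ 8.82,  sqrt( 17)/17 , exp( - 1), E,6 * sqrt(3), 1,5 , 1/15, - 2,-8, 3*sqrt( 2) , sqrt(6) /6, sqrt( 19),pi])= [ - 8, - 2, 1/15,sqrt( 17) /17,exp( - 1),sqrt(6)/6,  1, E, pi, 3 * sqrt( 2 ),sqrt(19), 5, 8.82 , 6*sqrt ( 3 ) ] 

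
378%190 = 188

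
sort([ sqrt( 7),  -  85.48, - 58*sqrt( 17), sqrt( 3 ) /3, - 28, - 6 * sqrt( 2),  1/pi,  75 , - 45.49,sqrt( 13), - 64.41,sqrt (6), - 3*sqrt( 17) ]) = [ - 58*sqrt ( 17 ), - 85.48,-64.41, - 45.49,-28, - 3*sqrt ( 17),  -  6*sqrt( 2 ), 1/pi,sqrt ( 3 ) /3 , sqrt(6 ), sqrt(7), sqrt( 13) , 75]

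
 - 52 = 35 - 87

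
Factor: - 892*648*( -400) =231206400 = 2^9 *3^4*5^2*223^1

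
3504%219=0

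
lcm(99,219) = 7227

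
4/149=4/149 = 0.03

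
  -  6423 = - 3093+  -  3330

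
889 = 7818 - 6929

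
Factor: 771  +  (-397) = 2^1*11^1 * 17^1 = 374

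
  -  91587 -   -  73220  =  -18367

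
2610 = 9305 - 6695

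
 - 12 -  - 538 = 526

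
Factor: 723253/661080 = 919/840 = 2^( - 3)*3^(-1 )*5^( - 1)*7^ ( - 1)*919^1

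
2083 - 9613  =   - 7530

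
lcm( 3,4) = 12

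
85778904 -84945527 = 833377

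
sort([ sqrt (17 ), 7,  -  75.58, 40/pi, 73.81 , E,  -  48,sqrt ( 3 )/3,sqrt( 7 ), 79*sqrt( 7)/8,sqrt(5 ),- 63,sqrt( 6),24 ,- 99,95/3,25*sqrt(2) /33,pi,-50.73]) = [ - 99 ,-75.58, - 63,-50.73  , - 48, sqrt(3)/3, 25 *sqrt(2) /33, sqrt( 5 ), sqrt( 6),sqrt(7), E, pi,  sqrt( 17),  7, 40/pi, 24,79 * sqrt( 7) /8,95/3,73.81 ]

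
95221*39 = 3713619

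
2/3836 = 1/1918 = 0.00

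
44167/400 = 110 + 167/400  =  110.42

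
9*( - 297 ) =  - 2673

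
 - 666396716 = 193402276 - 859798992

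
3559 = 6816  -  3257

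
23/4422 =23/4422=0.01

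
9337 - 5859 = 3478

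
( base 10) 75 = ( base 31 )2D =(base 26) 2n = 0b1001011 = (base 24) 33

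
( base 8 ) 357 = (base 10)239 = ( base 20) bj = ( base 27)8n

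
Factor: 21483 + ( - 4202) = 11^1*1571^1=17281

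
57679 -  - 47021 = 104700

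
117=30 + 87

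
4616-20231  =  -15615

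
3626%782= 498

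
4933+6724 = 11657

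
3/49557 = 1/16519 = 0.00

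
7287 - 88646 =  - 81359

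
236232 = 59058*4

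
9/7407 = 1/823  =  0.00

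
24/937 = 24/937 = 0.03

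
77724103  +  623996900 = 701721003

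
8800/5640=1 + 79/141 = 1.56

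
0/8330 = 0 = 0.00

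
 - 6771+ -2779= -9550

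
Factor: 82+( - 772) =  - 2^1*3^1 * 5^1*23^1=- 690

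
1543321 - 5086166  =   - 3542845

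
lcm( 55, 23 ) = 1265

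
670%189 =103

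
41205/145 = 284 + 5/29 = 284.17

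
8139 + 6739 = 14878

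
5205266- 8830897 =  - 3625631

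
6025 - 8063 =-2038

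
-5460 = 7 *(  -  780)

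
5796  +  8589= 14385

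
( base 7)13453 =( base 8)7120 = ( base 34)35Q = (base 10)3664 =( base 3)12000201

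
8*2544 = 20352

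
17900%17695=205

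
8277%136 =117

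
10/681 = 10/681= 0.01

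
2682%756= 414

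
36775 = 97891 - 61116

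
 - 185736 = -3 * 61912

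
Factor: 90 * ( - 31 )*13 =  -2^1*3^2 * 5^1 * 13^1 * 31^1 = -  36270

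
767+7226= 7993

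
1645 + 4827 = 6472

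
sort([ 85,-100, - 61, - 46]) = [ - 100  , - 61, - 46,85]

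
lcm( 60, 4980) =4980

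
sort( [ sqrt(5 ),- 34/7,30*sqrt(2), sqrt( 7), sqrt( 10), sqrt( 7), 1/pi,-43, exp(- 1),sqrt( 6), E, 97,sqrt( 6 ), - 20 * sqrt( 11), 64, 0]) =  [ - 20*sqrt( 11),  -  43, - 34/7,0,1/pi,exp(  -  1 ), sqrt ( 5 ),sqrt( 6) , sqrt (6), sqrt(7), sqrt( 7),E, sqrt( 10) , 30*sqrt(2 ), 64, 97] 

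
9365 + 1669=11034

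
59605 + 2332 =61937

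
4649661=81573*57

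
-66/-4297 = 66/4297 = 0.02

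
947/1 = 947 = 947.00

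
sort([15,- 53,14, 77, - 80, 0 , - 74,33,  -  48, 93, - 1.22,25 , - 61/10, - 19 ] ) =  [ - 80, - 74, - 53, - 48, - 19,-61/10 , - 1.22,0,  14, 15, 25, 33,77, 93] 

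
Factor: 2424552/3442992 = 2^( - 1 )*7^( - 1 ) * 13^1*19^1*409^1*10247^ ( - 1) = 101023/143458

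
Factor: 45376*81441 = 3695466816 =2^6*3^2* 709^1* 9049^1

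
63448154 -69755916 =-6307762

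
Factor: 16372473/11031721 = 3^1*13^1*197^1*1181^( - 1 )*2131^1 * 9341^( - 1)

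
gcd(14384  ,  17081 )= 899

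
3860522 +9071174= 12931696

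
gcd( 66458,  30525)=1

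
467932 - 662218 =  - 194286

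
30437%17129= 13308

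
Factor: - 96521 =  - 263^1*367^1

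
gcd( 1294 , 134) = 2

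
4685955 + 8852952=13538907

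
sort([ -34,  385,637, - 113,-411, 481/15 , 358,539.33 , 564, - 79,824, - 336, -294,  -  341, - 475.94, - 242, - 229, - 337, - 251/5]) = [ -475.94, - 411, - 341, - 337, - 336, - 294 ,-242 , - 229 , - 113, - 79  , - 251/5, - 34,481/15,358,  385,539.33, 564,637,  824]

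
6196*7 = 43372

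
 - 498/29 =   -  498/29 = - 17.17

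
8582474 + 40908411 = 49490885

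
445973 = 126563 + 319410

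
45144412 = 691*65332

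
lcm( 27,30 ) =270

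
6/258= 1/43 = 0.02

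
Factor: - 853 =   -  853^1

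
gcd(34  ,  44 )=2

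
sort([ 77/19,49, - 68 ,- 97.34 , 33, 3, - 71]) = [ - 97.34, -71,  -  68, 3, 77/19, 33, 49]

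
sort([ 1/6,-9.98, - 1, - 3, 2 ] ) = [ - 9.98, - 3, - 1, 1/6,  2]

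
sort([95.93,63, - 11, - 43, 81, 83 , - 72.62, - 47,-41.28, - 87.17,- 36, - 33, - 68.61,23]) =[ - 87.17, - 72.62, - 68.61, - 47, - 43, - 41.28, - 36, - 33,-11,23,63, 81,  83, 95.93 ]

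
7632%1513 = 67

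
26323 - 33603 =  - 7280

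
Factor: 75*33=2475 = 3^2*5^2*11^1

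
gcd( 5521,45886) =1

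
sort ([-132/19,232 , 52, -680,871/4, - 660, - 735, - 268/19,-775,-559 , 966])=[ - 775, - 735, - 680, - 660, - 559, - 268/19,-132/19,  52,871/4,232,966] 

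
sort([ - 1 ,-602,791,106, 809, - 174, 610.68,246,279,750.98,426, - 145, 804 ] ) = [ - 602,-174, - 145 , -1, 106,246,279,426,610.68,750.98, 791 , 804 , 809]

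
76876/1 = 76876= 76876.00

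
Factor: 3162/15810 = 1/5 = 5^(-1) 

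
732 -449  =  283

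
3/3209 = 3/3209 = 0.00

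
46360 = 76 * 610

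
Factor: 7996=2^2*1999^1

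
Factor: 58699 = 58699^1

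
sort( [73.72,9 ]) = [9, 73.72]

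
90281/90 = 1003 +11/90=1003.12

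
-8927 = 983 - 9910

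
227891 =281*811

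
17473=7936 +9537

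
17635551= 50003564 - 32368013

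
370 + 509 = 879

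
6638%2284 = 2070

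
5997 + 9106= 15103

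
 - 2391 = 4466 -6857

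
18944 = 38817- 19873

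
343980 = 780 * 441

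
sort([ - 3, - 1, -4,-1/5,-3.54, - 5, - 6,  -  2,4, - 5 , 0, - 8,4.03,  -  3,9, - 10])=[ - 10, - 8, - 6,-5, - 5,  -  4, - 3.54, - 3,-3,- 2,-1,  -  1/5, 0,4, 4.03, 9] 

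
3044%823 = 575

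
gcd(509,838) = 1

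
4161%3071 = 1090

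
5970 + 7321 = 13291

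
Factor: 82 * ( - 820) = - 2^3 * 5^1*41^2  =  - 67240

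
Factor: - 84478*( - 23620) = 2^3*5^1*1181^1 * 42239^1 = 1995370360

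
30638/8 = 3829 + 3/4 = 3829.75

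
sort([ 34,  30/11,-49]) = [ - 49, 30/11 , 34 ] 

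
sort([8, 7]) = [7, 8] 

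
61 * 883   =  53863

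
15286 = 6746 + 8540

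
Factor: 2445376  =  2^6*19^1*2011^1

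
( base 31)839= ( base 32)7je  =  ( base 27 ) aie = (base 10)7790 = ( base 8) 17156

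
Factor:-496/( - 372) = 4/3=   2^2 * 3^(-1) 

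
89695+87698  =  177393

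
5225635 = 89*58715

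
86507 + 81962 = 168469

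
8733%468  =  309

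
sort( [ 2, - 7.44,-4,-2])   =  [-7.44,-4, - 2, 2] 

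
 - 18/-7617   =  6/2539 = 0.00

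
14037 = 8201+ 5836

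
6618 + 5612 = 12230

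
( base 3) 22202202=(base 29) 7HC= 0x18f8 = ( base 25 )A5H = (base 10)6392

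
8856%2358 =1782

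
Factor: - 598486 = -2^1*7^2 * 31^1*197^1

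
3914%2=0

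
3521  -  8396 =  -4875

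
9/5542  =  9/5542 = 0.00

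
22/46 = 11/23 = 0.48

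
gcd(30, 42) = 6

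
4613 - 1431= 3182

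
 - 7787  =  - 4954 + -2833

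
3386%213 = 191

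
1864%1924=1864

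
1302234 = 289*4506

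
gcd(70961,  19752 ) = 1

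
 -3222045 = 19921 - 3241966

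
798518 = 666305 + 132213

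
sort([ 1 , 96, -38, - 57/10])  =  [ - 38 , - 57/10, 1,96]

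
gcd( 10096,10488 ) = 8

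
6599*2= 13198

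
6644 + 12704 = 19348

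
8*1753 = 14024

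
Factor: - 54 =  -2^1 * 3^3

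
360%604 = 360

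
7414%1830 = 94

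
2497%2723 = 2497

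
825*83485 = 68875125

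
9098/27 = 336 + 26/27 = 336.96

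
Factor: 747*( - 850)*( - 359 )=2^1*3^2*5^2*17^1*83^1 * 359^1 = 227947050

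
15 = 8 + 7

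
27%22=5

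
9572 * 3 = 28716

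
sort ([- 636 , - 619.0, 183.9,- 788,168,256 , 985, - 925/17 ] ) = [ - 788, - 636, - 619.0, - 925/17,168,183.9,256,  985]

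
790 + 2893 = 3683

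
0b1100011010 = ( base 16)31A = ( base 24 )192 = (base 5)11134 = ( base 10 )794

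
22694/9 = 22694/9=2521.56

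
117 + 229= 346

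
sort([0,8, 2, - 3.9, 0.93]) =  [ - 3.9 , 0, 0.93,2, 8]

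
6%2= 0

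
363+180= 543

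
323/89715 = 323/89715 = 0.00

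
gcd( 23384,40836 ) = 4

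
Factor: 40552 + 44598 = 85150 = 2^1*5^2 * 13^1*131^1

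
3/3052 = 3/3052= 0.00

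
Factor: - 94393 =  - 13^1*53^1*137^1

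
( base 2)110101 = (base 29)1O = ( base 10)53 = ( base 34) 1j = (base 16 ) 35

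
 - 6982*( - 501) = 3497982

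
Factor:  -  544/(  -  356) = 136/89 = 2^3*17^1*89^(-1 )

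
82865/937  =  82865/937 = 88.44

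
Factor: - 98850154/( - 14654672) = 2^( - 3)*13^1*29^1 *131101^1 * 915917^( - 1) = 49425077/7327336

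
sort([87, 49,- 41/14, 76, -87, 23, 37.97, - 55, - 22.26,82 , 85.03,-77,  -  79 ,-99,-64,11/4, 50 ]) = [ - 99, - 87,  -  79 ,-77,- 64,  -  55 ,-22.26,-41/14, 11/4, 23,37.97, 49, 50,76,82,85.03, 87 ] 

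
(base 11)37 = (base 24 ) 1G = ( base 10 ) 40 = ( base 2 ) 101000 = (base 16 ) 28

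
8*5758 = 46064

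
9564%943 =134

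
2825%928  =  41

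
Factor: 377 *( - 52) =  - 19604 = - 2^2*13^2*29^1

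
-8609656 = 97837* ( - 88) 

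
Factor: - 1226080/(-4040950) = 122608/404095 = 2^4*5^(-1)*79^1*97^1 * 80819^( - 1) 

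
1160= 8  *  145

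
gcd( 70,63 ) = 7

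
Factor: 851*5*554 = 2^1*5^1*23^1 * 37^1 * 277^1 = 2357270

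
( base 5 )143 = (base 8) 60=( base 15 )33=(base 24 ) 20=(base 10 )48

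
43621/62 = 43621/62 = 703.56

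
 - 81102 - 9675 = -90777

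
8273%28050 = 8273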